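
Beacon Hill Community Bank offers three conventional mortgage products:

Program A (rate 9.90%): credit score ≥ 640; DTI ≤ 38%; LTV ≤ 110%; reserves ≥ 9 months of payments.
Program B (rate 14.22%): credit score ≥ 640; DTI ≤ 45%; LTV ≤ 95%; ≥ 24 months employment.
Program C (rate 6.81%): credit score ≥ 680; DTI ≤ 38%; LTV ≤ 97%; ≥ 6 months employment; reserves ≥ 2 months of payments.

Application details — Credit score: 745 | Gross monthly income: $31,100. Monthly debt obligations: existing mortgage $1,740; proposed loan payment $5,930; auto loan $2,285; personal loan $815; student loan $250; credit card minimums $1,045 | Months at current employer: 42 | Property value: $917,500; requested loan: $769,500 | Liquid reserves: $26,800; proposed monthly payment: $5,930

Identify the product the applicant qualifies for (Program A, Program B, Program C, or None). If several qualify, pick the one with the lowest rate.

Total debts = (1,740 + 5,930 + 2,285 + 815 + 250 + 1,045) = 12,065; DTI = 12,065/31,100 = 38.8%.
LTV = 769,500/917,500 = 83.9%.
Reserves = 26,800/5,930 = 4.5 months.
Program A: score 745 ≥ 640; DTI 38.8% > 38%; LTV 83.9% ≤ 110%; reserves 4.5 < 9 mo → does not qualify.
Program B: score 745 ≥ 640; DTI 38.8% ≤ 45%; LTV 83.9% ≤ 95%; employment 42 ≥ 24 mo → qualifies.
Program C: score 745 ≥ 680; DTI 38.8% > 38%; LTV 83.9% ≤ 97%; employment 42 ≥ 6 mo; reserves 4.5 ≥ 2 mo → does not qualify.

Program B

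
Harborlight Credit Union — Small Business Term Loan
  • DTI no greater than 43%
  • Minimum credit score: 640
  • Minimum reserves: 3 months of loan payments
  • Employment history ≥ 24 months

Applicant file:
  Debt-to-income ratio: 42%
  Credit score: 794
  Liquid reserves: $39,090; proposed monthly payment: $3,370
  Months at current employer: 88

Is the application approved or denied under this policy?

Approved

DTI 42% ≤ 43%
Credit score 794 ≥ 640 (meets)
Liquid reserves cover 39,090/3,370 = 11.6 months — ≥ 3 required
Employment 88 ≥ 24 months
All criteria satisfied.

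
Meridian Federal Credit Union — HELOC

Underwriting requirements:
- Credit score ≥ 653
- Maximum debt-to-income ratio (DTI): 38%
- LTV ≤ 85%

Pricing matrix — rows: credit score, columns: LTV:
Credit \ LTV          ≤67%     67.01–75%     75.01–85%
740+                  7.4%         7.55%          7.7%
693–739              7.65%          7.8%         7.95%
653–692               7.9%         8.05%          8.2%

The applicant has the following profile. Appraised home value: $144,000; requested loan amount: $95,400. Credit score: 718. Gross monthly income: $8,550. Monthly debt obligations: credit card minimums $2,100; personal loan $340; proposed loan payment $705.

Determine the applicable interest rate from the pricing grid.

Credit score 718 ≥ 653; Total monthly debts = (2,100 + 340 + 705) = 3,145. DTI: 3,145 ÷ 8,550 = 36.8%, within the 38% cap
LTV = 95,400/144,000 = 66.2% ≤ 85%
Row: 718 falls in 693–739. Column: 66.2% falls in ≤67%. Rate = 7.65%.

7.65%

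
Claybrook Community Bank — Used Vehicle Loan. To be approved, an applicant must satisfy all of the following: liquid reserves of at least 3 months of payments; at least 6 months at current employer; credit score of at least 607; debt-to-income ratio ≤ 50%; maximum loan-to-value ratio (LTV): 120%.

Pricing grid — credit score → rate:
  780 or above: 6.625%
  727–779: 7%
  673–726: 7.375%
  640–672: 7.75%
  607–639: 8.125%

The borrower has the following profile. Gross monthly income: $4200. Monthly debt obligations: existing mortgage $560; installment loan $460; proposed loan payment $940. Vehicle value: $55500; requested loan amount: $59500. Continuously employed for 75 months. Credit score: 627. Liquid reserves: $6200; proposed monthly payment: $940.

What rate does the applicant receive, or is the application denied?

Credit score 627 ≥ 607 (meets minimum)
Reserves: 6,200 ÷ 940 = 6.6 months (meets 3-month minimum)
LTV = 59,500/55,500 = 107.2% ≤ 120%
Total monthly debts = (560 + 460 + 940) = 1,960. DTI: 1,960 ÷ 4,200 = 46.7%, within the 50% cap
Employment 75 ≥ 6 months
All requirements met. Score 627 falls in the 607–639 tier → 8.125%.

Approved at 8.125%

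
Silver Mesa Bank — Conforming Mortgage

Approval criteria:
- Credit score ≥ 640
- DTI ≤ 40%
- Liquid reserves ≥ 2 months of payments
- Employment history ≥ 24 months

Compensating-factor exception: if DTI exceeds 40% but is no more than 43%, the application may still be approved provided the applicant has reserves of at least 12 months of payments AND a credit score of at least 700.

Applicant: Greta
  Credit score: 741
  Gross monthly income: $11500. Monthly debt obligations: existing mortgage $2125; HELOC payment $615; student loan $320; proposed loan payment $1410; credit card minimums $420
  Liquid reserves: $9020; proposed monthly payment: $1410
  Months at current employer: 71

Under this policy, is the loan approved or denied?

Denied

Credit score 741 ≥ 640 (meets base)
Total debts = (2,125 + 615 + 320 + 1,410 + 420) = 4,890. DTI = 4,890/11,500 = 42.5% > 40% — standard DTI limit exceeded.
Reserves: 9,020 ÷ 1,410 = 6.4 months (meets 2-month minimum)
Employment 71 ≥ 24 months
DTI 42.5% is within the 40%–43% exception band; checking compensating factors.
Override check — reserves: 6.4 mo (short of 12); score: 741 (ok).
Override conditions not both satisfied; exception does not apply.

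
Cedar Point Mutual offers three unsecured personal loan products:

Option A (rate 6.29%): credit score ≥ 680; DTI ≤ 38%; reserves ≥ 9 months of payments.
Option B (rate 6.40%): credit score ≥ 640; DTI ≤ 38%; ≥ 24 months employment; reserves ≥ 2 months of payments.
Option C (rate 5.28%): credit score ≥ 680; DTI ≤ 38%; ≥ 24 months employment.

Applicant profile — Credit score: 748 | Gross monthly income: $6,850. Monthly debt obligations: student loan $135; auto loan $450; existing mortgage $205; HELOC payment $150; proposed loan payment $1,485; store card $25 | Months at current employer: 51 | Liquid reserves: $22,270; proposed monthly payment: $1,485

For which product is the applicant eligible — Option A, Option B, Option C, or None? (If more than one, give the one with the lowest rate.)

Total debts = (135 + 450 + 205 + 150 + 1,485 + 25) = 2,450; DTI = 2,450/6,850 = 35.8%.
Reserves = 22,270/1,485 = 15.0 months.
Option A: score 748 ≥ 680; DTI 35.8% ≤ 38%; reserves 15.0 ≥ 9 mo → qualifies.
Option B: score 748 ≥ 640; DTI 35.8% ≤ 38%; employment 51 ≥ 24 mo; reserves 15.0 ≥ 2 mo → qualifies.
Option C: score 748 ≥ 680; DTI 35.8% ≤ 38%; employment 51 ≥ 24 mo → qualifies.
Qualifying: Option A, Option B, Option C. Lowest rate is 5.28% → Option C.

Option C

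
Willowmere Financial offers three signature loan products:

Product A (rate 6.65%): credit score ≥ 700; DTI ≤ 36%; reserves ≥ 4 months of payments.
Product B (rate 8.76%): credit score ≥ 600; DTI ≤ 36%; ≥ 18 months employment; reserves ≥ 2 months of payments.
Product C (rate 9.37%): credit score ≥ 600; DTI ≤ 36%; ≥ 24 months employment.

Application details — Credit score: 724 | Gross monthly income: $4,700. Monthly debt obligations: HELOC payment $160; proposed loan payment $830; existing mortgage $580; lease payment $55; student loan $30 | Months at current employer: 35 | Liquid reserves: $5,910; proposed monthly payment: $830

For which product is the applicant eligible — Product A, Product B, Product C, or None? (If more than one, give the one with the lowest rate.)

Total debts = (160 + 830 + 580 + 55 + 30) = 1,655; DTI = 1,655/4,700 = 35.2%.
Reserves = 5,910/830 = 7.1 months.
Product A: score 724 ≥ 700; DTI 35.2% ≤ 36%; reserves 7.1 ≥ 4 mo → qualifies.
Product B: score 724 ≥ 600; DTI 35.2% ≤ 36%; employment 35 ≥ 18 mo; reserves 7.1 ≥ 2 mo → qualifies.
Product C: score 724 ≥ 600; DTI 35.2% ≤ 36%; employment 35 ≥ 24 mo → qualifies.
Qualifying: Product A, Product B, Product C. Lowest rate is 6.65% → Product A.

Product A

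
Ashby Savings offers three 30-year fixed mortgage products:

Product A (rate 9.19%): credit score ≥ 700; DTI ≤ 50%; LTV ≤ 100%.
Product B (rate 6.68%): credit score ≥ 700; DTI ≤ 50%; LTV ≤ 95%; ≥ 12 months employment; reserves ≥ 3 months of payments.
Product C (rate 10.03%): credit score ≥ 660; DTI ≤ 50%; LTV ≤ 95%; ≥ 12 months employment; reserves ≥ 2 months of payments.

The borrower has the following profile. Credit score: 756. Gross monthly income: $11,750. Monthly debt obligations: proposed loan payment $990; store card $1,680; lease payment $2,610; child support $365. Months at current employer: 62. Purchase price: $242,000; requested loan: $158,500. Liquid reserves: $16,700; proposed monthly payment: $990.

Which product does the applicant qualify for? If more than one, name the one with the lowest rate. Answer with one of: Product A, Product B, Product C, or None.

Total debts = (990 + 1,680 + 2,610 + 365) = 5,645; DTI = 5,645/11,750 = 48%.
LTV = 158,500/242,000 = 65.5%.
Reserves = 16,700/990 = 16.9 months.
Product A: score 756 ≥ 700; DTI 48% ≤ 50%; LTV 65.5% ≤ 100% → qualifies.
Product B: score 756 ≥ 700; DTI 48% ≤ 50%; LTV 65.5% ≤ 95%; employment 62 ≥ 12 mo; reserves 16.9 ≥ 3 mo → qualifies.
Product C: score 756 ≥ 660; DTI 48% ≤ 50%; LTV 65.5% ≤ 95%; employment 62 ≥ 12 mo; reserves 16.9 ≥ 2 mo → qualifies.
Qualifying: Product A, Product B, Product C. Lowest rate is 6.68% → Product B.

Product B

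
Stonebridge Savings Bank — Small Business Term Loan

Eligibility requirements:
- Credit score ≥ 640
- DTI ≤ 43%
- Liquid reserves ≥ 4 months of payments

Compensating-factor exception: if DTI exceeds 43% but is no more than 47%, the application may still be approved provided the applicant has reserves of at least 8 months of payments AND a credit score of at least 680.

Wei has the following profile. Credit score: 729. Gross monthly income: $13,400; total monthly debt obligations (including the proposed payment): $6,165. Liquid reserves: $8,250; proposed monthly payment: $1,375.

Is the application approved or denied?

Credit score 729 ≥ 640 (meets base)
DTI = 6,165/13,400 = 46% > 43% — standard DTI limit exceeded.
Reserves = 8,250/1,375 = 6.0 months ≥ 4
46% falls in the override range (43%–47%), so the compensating-factor test applies.
Override check — reserves: 6.0 mo (short of 8); score: 729 (ok).
Override conditions not both satisfied; exception does not apply.

Denied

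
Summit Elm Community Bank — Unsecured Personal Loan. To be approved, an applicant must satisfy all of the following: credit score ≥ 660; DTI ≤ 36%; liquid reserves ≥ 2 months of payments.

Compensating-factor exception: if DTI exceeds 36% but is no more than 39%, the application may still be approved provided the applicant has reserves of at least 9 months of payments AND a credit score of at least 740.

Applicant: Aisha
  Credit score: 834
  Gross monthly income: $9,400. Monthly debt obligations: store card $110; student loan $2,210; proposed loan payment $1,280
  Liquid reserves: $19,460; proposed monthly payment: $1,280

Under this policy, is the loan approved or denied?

Approved

Credit score 834 ≥ 660 (meets base)
Total debts = (110 + 2,210 + 1,280) = 3,600. DTI: 3,600 ÷ 9,400 = 38.3%, over the 36% base limit.
Liquid reserves cover 19,460/1,280 = 15.2 months — ≥ 2 required
38.3% falls in the override range (36%–39%), so the compensating-factor test applies.
Reserves 15.2 ≥ 9 months; credit score 834 ≥ 740.
Both override conditions satisfied; DTI exception granted.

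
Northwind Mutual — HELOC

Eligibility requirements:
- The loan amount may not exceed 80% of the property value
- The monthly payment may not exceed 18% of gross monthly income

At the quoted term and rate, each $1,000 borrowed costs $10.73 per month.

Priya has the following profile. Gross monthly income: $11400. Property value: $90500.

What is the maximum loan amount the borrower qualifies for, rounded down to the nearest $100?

Payment cap: 18% × $11,400 = $2,052/month.
At $10.73 per $1,000, that supports 2,052/10.73 × 1,000 ≈ $191,239 → $191,200.
LTV cap: 80% × $90,500 = $72,400 → $72,400.
Binding constraint: loan-to-value.

$72,400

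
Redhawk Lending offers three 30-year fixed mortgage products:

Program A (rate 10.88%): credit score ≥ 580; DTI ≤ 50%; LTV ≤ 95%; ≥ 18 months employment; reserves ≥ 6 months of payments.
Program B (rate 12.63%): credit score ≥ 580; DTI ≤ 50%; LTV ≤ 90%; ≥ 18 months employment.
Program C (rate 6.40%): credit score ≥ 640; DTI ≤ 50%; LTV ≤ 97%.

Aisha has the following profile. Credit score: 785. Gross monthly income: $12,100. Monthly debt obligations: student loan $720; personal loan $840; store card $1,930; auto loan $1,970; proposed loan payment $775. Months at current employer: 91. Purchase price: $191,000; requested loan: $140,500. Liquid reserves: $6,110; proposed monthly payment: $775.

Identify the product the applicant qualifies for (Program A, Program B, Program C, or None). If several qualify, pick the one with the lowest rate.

None

Total debts = (720 + 840 + 1,930 + 1,970 + 775) = 6,235; DTI = 6,235/12,100 = 51.5%.
LTV = 140,500/191,000 = 73.6%.
Reserves = 6,110/775 = 7.9 months.
Program A: score 785 ≥ 580; DTI 51.5% > 50%; LTV 73.6% ≤ 95%; employment 91 ≥ 18 mo; reserves 7.9 ≥ 6 mo → does not qualify.
Program B: score 785 ≥ 580; DTI 51.5% > 50%; LTV 73.6% ≤ 90%; employment 91 ≥ 18 mo → does not qualify.
Program C: score 785 ≥ 640; DTI 51.5% > 50%; LTV 73.6% ≤ 97% → does not qualify.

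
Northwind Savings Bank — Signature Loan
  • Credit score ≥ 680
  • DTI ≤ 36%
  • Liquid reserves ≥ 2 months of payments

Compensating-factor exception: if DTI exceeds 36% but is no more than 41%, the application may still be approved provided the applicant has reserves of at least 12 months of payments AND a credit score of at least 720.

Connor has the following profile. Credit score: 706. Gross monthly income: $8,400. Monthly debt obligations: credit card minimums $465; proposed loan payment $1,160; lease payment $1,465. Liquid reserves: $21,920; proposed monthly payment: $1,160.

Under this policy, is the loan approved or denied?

Denied

Credit score 706 ≥ 680 (meets base)
Total debts = (465 + 1,160 + 1,465) = 3,090. DTI: 3,090 ÷ 8,400 = 36.8%, over the 36% base limit.
Liquid reserves cover 21,920/1,160 = 18.9 months — ≥ 2 required
DTI 36.8% is within the 36%–41% exception band; checking compensating factors.
Override check — reserves: 18.9 mo (ok); score: 706 (below 720).
Override conditions not both satisfied; exception does not apply.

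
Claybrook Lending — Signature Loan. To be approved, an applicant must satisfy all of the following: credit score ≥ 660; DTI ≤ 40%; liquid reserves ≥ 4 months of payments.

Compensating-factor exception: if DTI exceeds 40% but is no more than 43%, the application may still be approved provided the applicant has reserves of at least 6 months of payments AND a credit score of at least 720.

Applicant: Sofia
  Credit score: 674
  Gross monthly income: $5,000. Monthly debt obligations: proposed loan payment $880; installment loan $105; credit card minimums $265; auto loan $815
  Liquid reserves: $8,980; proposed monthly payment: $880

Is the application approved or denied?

Denied

Credit score 674 ≥ 660 (meets base)
Total debts = (880 + 105 + 265 + 815) = 2,065. DTI = 2,065/5,000 = 41.3% > 40% — standard DTI limit exceeded.
Reserves = 8,980/880 = 10.2 months ≥ 4
DTI 41.3% is within the 40%–43% exception band; checking compensating factors.
Reserves 10.2 ≥ 6 months; credit score 674 < 720.
Compensating-factor requirement not fully met.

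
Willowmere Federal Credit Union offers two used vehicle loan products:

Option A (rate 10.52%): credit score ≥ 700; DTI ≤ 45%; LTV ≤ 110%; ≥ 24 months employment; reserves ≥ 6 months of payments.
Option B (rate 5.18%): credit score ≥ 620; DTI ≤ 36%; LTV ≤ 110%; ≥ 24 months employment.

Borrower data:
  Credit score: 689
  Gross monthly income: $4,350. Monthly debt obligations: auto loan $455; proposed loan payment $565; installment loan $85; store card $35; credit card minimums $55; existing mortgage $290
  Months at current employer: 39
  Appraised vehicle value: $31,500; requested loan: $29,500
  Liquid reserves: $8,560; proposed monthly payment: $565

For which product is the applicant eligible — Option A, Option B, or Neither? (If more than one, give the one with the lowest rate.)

Total debts = (455 + 565 + 85 + 35 + 55 + 290) = 1,485; DTI = 1,485/4,350 = 34.1%.
LTV = 29,500/31,500 = 93.7%.
Reserves = 8,560/565 = 15.2 months.
Option A: score 689 < 700; DTI 34.1% ≤ 45%; LTV 93.7% ≤ 110%; employment 39 ≥ 24 mo; reserves 15.2 ≥ 6 mo → does not qualify.
Option B: score 689 ≥ 620; DTI 34.1% ≤ 36%; LTV 93.7% ≤ 110%; employment 39 ≥ 24 mo → qualifies.

Option B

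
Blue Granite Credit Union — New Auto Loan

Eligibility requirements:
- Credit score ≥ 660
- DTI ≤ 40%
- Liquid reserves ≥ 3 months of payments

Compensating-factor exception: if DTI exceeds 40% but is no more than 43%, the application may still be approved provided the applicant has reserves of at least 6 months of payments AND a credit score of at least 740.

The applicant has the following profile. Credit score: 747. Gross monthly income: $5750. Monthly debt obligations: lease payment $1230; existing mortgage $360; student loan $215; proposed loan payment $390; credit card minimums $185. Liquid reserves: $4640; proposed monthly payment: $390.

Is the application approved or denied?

Approved

Credit score 747 ≥ 660 (meets base)
Total debts = (1,230 + 360 + 215 + 390 + 185) = 2,380. DTI: 2,380 ÷ 5,750 = 41.4%, over the 40% base limit.
Liquid reserves cover 4,640/390 = 11.9 months — ≥ 3 required
DTI 41.4% is within the 40%–43% exception band; checking compensating factors.
Override check — reserves: 11.9 mo (ok); score: 747 (ok).
Both compensating conditions met → exception applies.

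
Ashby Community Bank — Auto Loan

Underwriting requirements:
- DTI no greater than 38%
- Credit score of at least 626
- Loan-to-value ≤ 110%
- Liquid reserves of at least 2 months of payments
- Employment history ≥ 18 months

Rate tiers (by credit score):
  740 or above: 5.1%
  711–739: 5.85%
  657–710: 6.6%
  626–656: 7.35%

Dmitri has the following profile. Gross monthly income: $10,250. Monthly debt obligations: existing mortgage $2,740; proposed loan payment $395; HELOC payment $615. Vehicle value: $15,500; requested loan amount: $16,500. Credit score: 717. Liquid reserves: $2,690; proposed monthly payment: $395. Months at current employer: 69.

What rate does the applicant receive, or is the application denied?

Credit score 717 ≥ 626 (meets minimum)
LTV: 16,500 ÷ 15,500 = 106.5%, within 110% cap
Total monthly debts = (2,740 + 395 + 615) = 3,750. DTI: 3,750 ÷ 10,250 = 36.6%, within the 38% cap
Reserves: 2,690 ÷ 395 = 6.8 months (meets 2-month minimum)
Employment 69 ≥ 18 months
All requirements met. Score 717 falls in the 711–739 tier → 5.85%.

Approved at 5.85%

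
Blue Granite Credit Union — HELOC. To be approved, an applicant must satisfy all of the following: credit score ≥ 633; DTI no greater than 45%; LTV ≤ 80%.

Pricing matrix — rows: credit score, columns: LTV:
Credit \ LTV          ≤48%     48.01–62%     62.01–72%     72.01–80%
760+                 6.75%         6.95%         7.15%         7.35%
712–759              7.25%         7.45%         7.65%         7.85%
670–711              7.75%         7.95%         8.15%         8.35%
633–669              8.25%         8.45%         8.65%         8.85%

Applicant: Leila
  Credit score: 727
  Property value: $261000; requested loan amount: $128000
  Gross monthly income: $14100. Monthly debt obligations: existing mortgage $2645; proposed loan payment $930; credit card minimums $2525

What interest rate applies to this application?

7.45%

Credit score 727 ≥ 633; Total monthly debts = (2,645 + 930 + 2,525) = 6,100. Debt-to-income = 6,100/14,100 = 43.3% — meets 45% limit
LTV: 128,000 ÷ 261,000 = 49%, within 80% cap
Credit 727 → row 712–759; LTV 49% → column 48.01–62%. Grid cell → 7.45%.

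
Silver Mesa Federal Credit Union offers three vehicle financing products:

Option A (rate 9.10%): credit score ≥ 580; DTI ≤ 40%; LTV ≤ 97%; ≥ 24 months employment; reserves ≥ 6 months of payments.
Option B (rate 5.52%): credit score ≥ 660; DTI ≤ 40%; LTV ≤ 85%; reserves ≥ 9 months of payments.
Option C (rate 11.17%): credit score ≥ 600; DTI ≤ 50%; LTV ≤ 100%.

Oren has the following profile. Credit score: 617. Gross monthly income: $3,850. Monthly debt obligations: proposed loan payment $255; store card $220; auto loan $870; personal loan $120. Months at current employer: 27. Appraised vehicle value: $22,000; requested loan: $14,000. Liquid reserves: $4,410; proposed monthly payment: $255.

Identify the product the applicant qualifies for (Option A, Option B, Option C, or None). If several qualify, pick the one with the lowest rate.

Total debts = (255 + 220 + 870 + 120) = 1,465; DTI = 1,465/3,850 = 38.1%.
LTV = 14,000/22,000 = 63.6%.
Reserves = 4,410/255 = 17.3 months.
Option A: score 617 ≥ 580; DTI 38.1% ≤ 40%; LTV 63.6% ≤ 97%; employment 27 ≥ 24 mo; reserves 17.3 ≥ 6 mo → qualifies.
Option B: score 617 < 660; DTI 38.1% ≤ 40%; LTV 63.6% ≤ 85%; reserves 17.3 ≥ 9 mo → does not qualify.
Option C: score 617 ≥ 600; DTI 38.1% ≤ 50%; LTV 63.6% ≤ 100% → qualifies.
Qualifying: Option A, Option C. Lowest rate is 9.10% → Option A.

Option A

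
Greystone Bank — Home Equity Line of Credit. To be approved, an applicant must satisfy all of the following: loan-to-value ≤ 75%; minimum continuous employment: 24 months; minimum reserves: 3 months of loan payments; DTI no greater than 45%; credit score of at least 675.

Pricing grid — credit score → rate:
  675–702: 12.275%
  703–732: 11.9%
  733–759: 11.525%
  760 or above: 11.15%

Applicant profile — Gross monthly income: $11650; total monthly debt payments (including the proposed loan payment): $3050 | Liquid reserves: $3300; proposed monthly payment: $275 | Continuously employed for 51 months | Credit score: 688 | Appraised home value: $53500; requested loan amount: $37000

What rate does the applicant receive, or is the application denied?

Approved at 12.275%

Credit score 688 ≥ 675 (meets minimum)
Employment 51 ≥ 24 months
Reserves: 3,300 ÷ 275 = 12.0 months (meets 3-month minimum)
LTV = 37,000/53,500 = 69.2% ≤ 75%
DTI: 3,050 ÷ 11,650 = 26.2%, within the 45% cap
All requirements met. Score 688 falls in the 675–702 tier → 12.275%.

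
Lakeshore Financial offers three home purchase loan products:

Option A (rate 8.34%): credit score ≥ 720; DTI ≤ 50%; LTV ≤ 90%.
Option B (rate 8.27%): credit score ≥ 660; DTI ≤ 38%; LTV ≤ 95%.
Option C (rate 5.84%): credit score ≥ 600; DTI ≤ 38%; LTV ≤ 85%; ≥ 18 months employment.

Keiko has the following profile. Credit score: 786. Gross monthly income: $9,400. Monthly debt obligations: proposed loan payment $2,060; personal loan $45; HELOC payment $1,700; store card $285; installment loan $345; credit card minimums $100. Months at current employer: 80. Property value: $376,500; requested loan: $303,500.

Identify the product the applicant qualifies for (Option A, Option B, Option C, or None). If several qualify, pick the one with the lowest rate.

Option A

Total debts = (2,060 + 45 + 1,700 + 285 + 345 + 100) = 4,535; DTI = 4,535/9,400 = 48.2%.
LTV = 303,500/376,500 = 80.6%.
Option A: score 786 ≥ 720; DTI 48.2% ≤ 50%; LTV 80.6% ≤ 90% → qualifies.
Option B: score 786 ≥ 660; DTI 48.2% > 38%; LTV 80.6% ≤ 95% → does not qualify.
Option C: score 786 ≥ 600; DTI 48.2% > 38%; LTV 80.6% ≤ 85%; employment 80 ≥ 18 mo → does not qualify.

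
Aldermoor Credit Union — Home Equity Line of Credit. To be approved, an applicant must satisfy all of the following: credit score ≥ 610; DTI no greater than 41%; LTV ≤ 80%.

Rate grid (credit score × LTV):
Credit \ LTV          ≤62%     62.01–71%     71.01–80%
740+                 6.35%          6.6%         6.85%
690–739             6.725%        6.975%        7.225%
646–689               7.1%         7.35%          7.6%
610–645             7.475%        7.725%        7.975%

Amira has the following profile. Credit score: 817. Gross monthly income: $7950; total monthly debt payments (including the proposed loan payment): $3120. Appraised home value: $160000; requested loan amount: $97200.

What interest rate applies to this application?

6.35%

Credit score 817 ≥ 610; DTI = 3,120/7,950 = 39.2% ≤ 41%
Loan-to-value = 97,200/160,000 = 60.8% — pass (80% max)
Row: 817 falls in 740+. Column: 60.8% falls in ≤62%. Rate = 6.35%.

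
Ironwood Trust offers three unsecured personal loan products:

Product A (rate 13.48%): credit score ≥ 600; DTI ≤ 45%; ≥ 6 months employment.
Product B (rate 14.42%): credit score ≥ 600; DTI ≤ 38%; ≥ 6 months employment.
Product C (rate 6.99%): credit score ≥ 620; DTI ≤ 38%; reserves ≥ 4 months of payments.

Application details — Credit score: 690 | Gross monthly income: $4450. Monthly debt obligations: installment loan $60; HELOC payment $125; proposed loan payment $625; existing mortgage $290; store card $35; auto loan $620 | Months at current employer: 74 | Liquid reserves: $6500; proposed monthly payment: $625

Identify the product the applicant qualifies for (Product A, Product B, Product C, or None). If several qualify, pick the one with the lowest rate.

Total debts = (60 + 125 + 625 + 290 + 35 + 620) = 1,755; DTI = 1,755/4,450 = 39.4%.
Reserves = 6,500/625 = 10.4 months.
Product A: score 690 ≥ 600; DTI 39.4% ≤ 45%; employment 74 ≥ 6 mo → qualifies.
Product B: score 690 ≥ 600; DTI 39.4% > 38%; employment 74 ≥ 6 mo → does not qualify.
Product C: score 690 ≥ 620; DTI 39.4% > 38%; reserves 10.4 ≥ 4 mo → does not qualify.

Product A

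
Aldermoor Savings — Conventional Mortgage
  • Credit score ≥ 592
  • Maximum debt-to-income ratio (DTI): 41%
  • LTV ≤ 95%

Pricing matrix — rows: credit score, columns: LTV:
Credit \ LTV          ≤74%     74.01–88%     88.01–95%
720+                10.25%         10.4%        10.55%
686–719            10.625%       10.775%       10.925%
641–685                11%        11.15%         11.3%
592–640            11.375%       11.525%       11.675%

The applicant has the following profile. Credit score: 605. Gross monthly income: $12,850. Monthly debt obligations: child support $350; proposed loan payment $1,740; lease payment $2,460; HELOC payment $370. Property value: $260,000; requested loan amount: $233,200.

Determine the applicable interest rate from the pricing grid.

11.675%

Credit score 605 ≥ 592; Total monthly debts = (350 + 1,740 + 2,460 + 370) = 4,920. DTI = 4,920/12,850 = 38.3% ≤ 41%
LTV: 233,200 ÷ 260,000 = 89.7%, within 95% cap
Credit 605 → row 592–640; LTV 89.7% → column 88.01–95%. Grid cell → 11.675%.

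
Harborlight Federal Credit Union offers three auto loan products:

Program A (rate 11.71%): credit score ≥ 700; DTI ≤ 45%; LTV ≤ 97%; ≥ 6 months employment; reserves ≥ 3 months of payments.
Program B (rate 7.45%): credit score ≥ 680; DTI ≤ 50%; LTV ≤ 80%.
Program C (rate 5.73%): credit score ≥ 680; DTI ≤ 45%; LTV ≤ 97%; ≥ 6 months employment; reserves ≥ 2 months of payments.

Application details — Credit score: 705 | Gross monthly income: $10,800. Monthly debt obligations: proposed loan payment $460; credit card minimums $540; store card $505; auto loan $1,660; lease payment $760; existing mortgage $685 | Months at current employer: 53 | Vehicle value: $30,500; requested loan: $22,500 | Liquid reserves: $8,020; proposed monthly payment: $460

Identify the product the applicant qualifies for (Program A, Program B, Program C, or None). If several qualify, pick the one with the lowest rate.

Program C

Total debts = (460 + 540 + 505 + 1,660 + 760 + 685) = 4,610; DTI = 4,610/10,800 = 42.7%.
LTV = 22,500/30,500 = 73.8%.
Reserves = 8,020/460 = 17.4 months.
Program A: score 705 ≥ 700; DTI 42.7% ≤ 45%; LTV 73.8% ≤ 97%; employment 53 ≥ 6 mo; reserves 17.4 ≥ 3 mo → qualifies.
Program B: score 705 ≥ 680; DTI 42.7% ≤ 50%; LTV 73.8% ≤ 80% → qualifies.
Program C: score 705 ≥ 680; DTI 42.7% ≤ 45%; LTV 73.8% ≤ 97%; employment 53 ≥ 6 mo; reserves 17.4 ≥ 2 mo → qualifies.
Qualifying: Program A, Program B, Program C. Lowest rate is 5.73% → Program C.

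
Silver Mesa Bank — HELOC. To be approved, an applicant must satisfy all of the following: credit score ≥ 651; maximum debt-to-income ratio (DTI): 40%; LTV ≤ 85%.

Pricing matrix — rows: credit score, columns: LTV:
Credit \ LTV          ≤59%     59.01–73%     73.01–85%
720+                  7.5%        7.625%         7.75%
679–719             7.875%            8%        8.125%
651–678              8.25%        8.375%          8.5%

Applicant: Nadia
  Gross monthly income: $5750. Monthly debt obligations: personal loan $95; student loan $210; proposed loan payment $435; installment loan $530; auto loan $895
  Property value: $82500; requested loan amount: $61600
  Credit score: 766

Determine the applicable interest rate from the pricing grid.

7.75%

Credit score 766 ≥ 651; Total monthly debts = (95 + 210 + 435 + 530 + 895) = 2,165. DTI: 2,165 ÷ 5,750 = 37.7%, within the 40% cap
Loan-to-value = 61,600/82,500 = 74.7% — pass (85% max)
Score 766 is in the 720+ band; LTV 74.7% is in the 73.01–85% band → 7.75%.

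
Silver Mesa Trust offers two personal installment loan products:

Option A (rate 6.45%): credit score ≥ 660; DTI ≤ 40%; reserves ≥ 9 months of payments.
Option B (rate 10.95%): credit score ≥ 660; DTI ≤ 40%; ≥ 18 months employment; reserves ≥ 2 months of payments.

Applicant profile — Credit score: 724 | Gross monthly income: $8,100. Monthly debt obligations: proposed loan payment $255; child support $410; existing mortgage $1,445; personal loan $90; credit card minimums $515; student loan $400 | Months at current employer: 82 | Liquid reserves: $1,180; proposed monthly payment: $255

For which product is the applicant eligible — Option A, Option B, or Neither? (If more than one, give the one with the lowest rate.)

Total debts = (255 + 410 + 1,445 + 90 + 515 + 400) = 3,115; DTI = 3,115/8,100 = 38.5%.
Reserves = 1,180/255 = 4.6 months.
Option A: score 724 ≥ 660; DTI 38.5% ≤ 40%; reserves 4.6 < 9 mo → does not qualify.
Option B: score 724 ≥ 660; DTI 38.5% ≤ 40%; employment 82 ≥ 18 mo; reserves 4.6 ≥ 2 mo → qualifies.

Option B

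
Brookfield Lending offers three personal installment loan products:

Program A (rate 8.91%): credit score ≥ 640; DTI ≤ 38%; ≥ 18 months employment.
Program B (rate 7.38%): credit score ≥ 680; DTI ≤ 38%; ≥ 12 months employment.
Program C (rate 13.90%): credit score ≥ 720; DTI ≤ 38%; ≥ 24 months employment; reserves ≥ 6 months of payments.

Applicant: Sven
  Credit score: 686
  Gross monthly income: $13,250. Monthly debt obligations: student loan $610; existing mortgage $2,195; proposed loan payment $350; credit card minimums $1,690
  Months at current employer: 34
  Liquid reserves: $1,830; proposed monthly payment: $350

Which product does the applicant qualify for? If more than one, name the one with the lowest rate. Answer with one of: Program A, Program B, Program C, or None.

Total debts = (610 + 2,195 + 350 + 1,690) = 4,845; DTI = 4,845/13,250 = 36.6%.
Reserves = 1,830/350 = 5.2 months.
Program A: score 686 ≥ 640; DTI 36.6% ≤ 38%; employment 34 ≥ 18 mo → qualifies.
Program B: score 686 ≥ 680; DTI 36.6% ≤ 38%; employment 34 ≥ 12 mo → qualifies.
Program C: score 686 < 720; DTI 36.6% ≤ 38%; employment 34 ≥ 24 mo; reserves 5.2 < 6 mo → does not qualify.
Qualifying: Program A, Program B. Lowest rate is 7.38% → Program B.

Program B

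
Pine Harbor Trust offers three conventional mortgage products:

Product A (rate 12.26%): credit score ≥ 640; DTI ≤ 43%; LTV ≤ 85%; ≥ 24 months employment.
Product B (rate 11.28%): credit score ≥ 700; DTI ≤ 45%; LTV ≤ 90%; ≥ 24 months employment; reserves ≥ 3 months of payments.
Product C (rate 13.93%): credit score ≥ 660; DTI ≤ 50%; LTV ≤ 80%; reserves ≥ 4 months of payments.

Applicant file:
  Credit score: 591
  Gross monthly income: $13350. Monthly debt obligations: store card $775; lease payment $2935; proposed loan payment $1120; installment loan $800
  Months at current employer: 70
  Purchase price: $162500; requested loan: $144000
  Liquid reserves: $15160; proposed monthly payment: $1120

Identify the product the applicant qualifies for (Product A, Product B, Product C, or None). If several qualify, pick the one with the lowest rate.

None

Total debts = (775 + 2,935 + 1,120 + 800) = 5,630; DTI = 5,630/13,350 = 42.2%.
LTV = 144,000/162,500 = 88.6%.
Reserves = 15,160/1,120 = 13.5 months.
Product A: score 591 < 640; DTI 42.2% ≤ 43%; LTV 88.6% > 85%; employment 70 ≥ 24 mo → does not qualify.
Product B: score 591 < 700; DTI 42.2% ≤ 45%; LTV 88.6% ≤ 90%; employment 70 ≥ 24 mo; reserves 13.5 ≥ 3 mo → does not qualify.
Product C: score 591 < 660; DTI 42.2% ≤ 50%; LTV 88.6% > 80%; reserves 13.5 ≥ 4 mo → does not qualify.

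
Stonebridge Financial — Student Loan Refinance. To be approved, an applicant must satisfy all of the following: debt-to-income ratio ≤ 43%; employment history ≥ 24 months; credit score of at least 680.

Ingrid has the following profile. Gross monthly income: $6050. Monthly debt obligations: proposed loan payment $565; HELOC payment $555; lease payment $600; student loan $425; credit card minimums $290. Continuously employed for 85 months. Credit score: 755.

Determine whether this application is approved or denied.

Approved

Total monthly debts = (565 + 555 + 600 + 425 + 290) = 2,435. DTI: 2,435 ÷ 6,050 = 40.2%, within the 43% cap
Employment 85 ≥ 24 months
Credit score 755 ≥ 680 (meets)
All criteria satisfied.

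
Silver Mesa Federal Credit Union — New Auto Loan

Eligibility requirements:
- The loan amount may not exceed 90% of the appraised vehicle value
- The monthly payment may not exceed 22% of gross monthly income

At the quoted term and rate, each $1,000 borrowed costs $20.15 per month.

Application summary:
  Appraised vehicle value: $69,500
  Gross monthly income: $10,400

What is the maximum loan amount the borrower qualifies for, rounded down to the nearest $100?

$62,500

Payment cap: 22% × $10,400 = $2,288/month.
At $20.15 per $1,000, that supports 2,288/20.15 × 1,000 ≈ $113,548 → $113,500.
LTV cap: 90% × $69,500 = $62,550 → $62,500.
Binding constraint: loan-to-value.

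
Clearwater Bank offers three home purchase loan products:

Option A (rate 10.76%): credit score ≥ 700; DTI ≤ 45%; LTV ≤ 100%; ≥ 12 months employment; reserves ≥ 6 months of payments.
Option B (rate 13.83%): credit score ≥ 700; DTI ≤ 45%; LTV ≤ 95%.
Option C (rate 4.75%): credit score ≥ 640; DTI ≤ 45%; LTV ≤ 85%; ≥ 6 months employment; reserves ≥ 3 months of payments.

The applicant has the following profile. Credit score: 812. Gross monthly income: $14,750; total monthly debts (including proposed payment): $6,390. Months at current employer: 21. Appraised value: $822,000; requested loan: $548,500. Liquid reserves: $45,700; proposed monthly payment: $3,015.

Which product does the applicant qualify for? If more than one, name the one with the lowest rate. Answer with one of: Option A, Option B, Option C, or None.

Option C

DTI = 6,390/14,750 = 43.3%.
LTV = 548,500/822,000 = 66.7%.
Reserves = 45,700/3,015 = 15.2 months.
Option A: score 812 ≥ 700; DTI 43.3% ≤ 45%; LTV 66.7% ≤ 100%; employment 21 ≥ 12 mo; reserves 15.2 ≥ 6 mo → qualifies.
Option B: score 812 ≥ 700; DTI 43.3% ≤ 45%; LTV 66.7% ≤ 95% → qualifies.
Option C: score 812 ≥ 640; DTI 43.3% ≤ 45%; LTV 66.7% ≤ 85%; employment 21 ≥ 6 mo; reserves 15.2 ≥ 3 mo → qualifies.
Qualifying: Option A, Option B, Option C. Lowest rate is 4.75% → Option C.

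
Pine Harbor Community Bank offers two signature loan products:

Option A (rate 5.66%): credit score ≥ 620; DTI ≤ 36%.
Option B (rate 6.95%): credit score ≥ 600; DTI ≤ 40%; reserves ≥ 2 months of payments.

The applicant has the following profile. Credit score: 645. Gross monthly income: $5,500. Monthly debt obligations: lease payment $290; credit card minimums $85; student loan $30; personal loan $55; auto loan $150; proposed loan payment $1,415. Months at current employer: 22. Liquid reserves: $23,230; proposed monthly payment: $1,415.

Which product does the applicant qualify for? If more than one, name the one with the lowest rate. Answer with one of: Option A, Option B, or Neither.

Option B

Total debts = (290 + 85 + 30 + 55 + 150 + 1,415) = 2,025; DTI = 2,025/5,500 = 36.8%.
Reserves = 23,230/1,415 = 16.4 months.
Option A: score 645 ≥ 620; DTI 36.8% > 36% → does not qualify.
Option B: score 645 ≥ 600; DTI 36.8% ≤ 40%; reserves 16.4 ≥ 2 mo → qualifies.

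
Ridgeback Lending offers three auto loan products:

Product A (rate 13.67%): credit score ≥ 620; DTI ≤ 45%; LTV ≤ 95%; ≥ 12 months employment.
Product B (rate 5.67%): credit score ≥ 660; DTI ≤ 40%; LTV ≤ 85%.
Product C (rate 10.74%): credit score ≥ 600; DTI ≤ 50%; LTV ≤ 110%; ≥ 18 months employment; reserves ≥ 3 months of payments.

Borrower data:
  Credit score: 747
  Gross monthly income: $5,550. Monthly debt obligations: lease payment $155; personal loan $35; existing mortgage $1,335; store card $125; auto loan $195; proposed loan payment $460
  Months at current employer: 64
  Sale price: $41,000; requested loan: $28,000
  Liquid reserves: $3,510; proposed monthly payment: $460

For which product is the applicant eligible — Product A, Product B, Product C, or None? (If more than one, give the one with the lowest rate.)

Total debts = (155 + 35 + 1,335 + 125 + 195 + 460) = 2,305; DTI = 2,305/5,550 = 41.5%.
LTV = 28,000/41,000 = 68.3%.
Reserves = 3,510/460 = 7.6 months.
Product A: score 747 ≥ 620; DTI 41.5% ≤ 45%; LTV 68.3% ≤ 95%; employment 64 ≥ 12 mo → qualifies.
Product B: score 747 ≥ 660; DTI 41.5% > 40%; LTV 68.3% ≤ 85% → does not qualify.
Product C: score 747 ≥ 600; DTI 41.5% ≤ 50%; LTV 68.3% ≤ 110%; employment 64 ≥ 18 mo; reserves 7.6 ≥ 3 mo → qualifies.
Qualifying: Product A, Product C. Lowest rate is 10.74% → Product C.

Product C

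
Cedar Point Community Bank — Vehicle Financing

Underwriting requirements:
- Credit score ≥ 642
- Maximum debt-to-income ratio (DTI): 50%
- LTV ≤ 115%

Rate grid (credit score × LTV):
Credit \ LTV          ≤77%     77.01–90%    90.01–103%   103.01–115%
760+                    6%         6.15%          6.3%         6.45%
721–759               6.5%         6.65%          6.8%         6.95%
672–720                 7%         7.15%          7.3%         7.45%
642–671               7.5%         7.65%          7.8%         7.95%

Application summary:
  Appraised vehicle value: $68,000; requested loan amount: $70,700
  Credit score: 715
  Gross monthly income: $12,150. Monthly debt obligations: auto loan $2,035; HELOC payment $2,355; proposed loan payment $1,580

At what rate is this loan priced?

Credit score 715 ≥ 642; Total monthly debts = (2,035 + 2,355 + 1,580) = 5,970. DTI = 5,970/12,150 = 49.1% ≤ 50%
LTV: 70,700 ÷ 68,000 = 104%, within 115% cap
Credit 715 → row 672–720; LTV 104% → column 103.01–115%. Grid cell → 7.45%.

7.45%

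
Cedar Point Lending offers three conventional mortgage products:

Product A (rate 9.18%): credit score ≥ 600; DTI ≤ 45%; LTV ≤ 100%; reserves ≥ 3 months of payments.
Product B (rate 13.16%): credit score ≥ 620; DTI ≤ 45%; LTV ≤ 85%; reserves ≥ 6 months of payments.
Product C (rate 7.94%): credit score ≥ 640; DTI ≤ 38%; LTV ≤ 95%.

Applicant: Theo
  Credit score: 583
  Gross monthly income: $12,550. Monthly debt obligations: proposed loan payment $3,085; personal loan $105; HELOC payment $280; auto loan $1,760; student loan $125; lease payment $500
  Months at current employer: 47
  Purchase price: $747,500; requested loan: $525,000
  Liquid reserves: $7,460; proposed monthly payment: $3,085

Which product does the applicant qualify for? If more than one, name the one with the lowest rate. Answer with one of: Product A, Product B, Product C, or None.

Total debts = (3,085 + 105 + 280 + 1,760 + 125 + 500) = 5,855; DTI = 5,855/12,550 = 46.7%.
LTV = 525,000/747,500 = 70.2%.
Reserves = 7,460/3,085 = 2.4 months.
Product A: score 583 < 600; DTI 46.7% > 45%; LTV 70.2% ≤ 100%; reserves 2.4 < 3 mo → does not qualify.
Product B: score 583 < 620; DTI 46.7% > 45%; LTV 70.2% ≤ 85%; reserves 2.4 < 6 mo → does not qualify.
Product C: score 583 < 640; DTI 46.7% > 38%; LTV 70.2% ≤ 95% → does not qualify.

None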